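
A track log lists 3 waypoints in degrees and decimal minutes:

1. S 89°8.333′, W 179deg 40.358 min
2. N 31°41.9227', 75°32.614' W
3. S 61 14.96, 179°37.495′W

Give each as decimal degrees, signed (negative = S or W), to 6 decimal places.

Point 1:
  Lat: 89 + 8.333/60 = 89.1388833
  hemisphere S, so the sign is −
  λ: 40.358′ = 0.672633°; total 179.6726333
  W → negative
Point 2:
  Lat: 31 + 41.9227/60 = 31.6987117
  N → positive
  λ: 32.614′ = 0.543567°; total 75.5435667
  W → negative
Point 3:
  Latitude: 61 + 14.96/60 = 61.2493333
  hemisphere S, so the sign is −
  Lon: 37.495′ = 0.624917°; total 179.6249167
  W → negative

1. -89.138883, -179.672633
2. 31.698712, -75.543567
3. -61.249333, -179.624917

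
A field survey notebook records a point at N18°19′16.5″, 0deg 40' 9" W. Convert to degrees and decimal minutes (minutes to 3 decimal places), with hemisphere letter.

Latitude: seconds/60 = 0.27500; minutes = 19 + 0.27500 = 19.27500
Longitude: 40 + 9/60 = 40.15000′

18° 19.275′ N, 0° 40.150′ W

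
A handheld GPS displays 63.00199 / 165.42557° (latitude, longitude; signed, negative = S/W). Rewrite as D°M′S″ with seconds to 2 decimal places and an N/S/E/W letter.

63°00′7.16″ N, 165°25′32.05″ E

Latitude: whole degrees 63; 0.11940′ → 0′ and 7.1640″
λ: whole degrees 165; 25.53420′ → 25′ and 32.0520″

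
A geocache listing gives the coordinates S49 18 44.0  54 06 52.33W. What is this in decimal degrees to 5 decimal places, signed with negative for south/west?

-49.31222, -54.11454

Lat: 49 + 18/60 + 44/3600 = 49.312222
S ⇒ negate
Longitude: 6′ + 52.33″ = 6.87217′; 54 + 6.87217/60 = 54.114536
W ⇒ negate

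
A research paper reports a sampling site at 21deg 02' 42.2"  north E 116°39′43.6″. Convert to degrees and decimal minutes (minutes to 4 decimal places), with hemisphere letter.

21° 2.7033′ N, 116° 39.7267′ E

Lat: 2 + 42.2/60 = 2.703333′
Lon: 39 + 43.6/60 = 39.726667′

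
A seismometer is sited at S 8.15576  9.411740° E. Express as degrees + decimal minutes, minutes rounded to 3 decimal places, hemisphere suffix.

8° 9.346′ S, 9° 24.704′ E

φ: minutes = (8.155760 − 8) × 60 = 9.34560
Lon: fractional part 0.411740 → 24.70440 minutes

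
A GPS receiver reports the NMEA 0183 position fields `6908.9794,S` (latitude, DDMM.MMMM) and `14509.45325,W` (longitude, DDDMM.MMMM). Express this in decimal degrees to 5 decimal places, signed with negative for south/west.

-69.14966, -145.15755

Latitude: split at 2 digits → 69° and 8.9794′; 69 + 8.9794/60 = 69.149657
S → negative
Lon: split at 3 digits → 145° and 9.45325′; 145 + 9.45325/60 = 145.157554
W → negative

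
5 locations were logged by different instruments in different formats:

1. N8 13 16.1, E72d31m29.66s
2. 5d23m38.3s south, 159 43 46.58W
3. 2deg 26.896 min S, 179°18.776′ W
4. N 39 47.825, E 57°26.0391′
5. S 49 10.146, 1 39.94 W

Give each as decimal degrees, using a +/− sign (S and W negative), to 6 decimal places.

Point 1:
  Latitude: 8 + 13/60 + 16.1/3600 = 8.2211389
  N → positive
  Longitude: 31′ + 29.66″ = 31.49433′; 72 + 31.49433/60 = 72.5249056
  E → positive
Point 2:
  Latitude: 5 + 23/60 + 38.3/3600 = 5.3939722
  S ⇒ negate
  λ: 159° + 43/60 + 46.58/3600 = 159 + 0.716667 + 0.012939 = 159.7296056
  W → negative
Point 3:
  φ: 2 + 26.896/60 = 2.4482667
  S ⇒ negate
  λ: 18.776′ = 0.312933°; total 179.3129333
  W → negative
Point 4:
  Latitude: 47.825′ = 0.797083°; total 39.7970833
  N ⇒ keep positive
  λ: 26.0391′ = 0.433985°; total 57.4339850
  E ⇒ keep positive
Point 5:
  φ: 49 + 10.146/60 = 49.1691000
  S → negative
  λ: 1 + 39.94/60 = 1.6656667
  W ⇒ negate

1. 8.221139, 72.524906
2. -5.393972, -159.729606
3. -2.448267, -179.312933
4. 39.797083, 57.433985
5. -49.169100, -1.665667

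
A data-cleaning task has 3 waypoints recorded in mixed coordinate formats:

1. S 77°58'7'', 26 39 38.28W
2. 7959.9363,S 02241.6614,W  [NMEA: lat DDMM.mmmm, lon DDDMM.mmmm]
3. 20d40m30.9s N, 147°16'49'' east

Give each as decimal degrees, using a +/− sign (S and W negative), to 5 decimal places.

1. -77.96861, -26.66063
2. -79.99894, -22.69436
3. 20.67525, 147.28028

Point 1:
  Latitude: 58′ + 7″ = 58.11667′; 77 + 58.11667/60 = 77.968611
  hemisphere S, so the sign is −
  Lon: 26° + 39/60 + 38.28/3600 = 26 + 0.650000 + 0.010633 = 26.660633
  W → negative
Point 2:
  φ: split at 2 digits → 79° and 59.9363′; 79 + 59.9363/60 = 79.998938
  S → negative
  λ: degrees = first 3 digits = 22, minutes = 41.6614; 22 + 41.6614/60 = 22.694357
  hemisphere W, so the sign is −
Point 3:
  Lat: 40′ + 30.9″ = 40.51500′; 20 + 40.51500/60 = 20.675250
  N → positive
  Lon: 147 + 16/60 + 49/3600 = 147.280278
  E ⇒ keep positive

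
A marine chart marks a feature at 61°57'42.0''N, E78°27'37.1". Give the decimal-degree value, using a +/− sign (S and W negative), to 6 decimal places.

φ: 61 + 57/60 + 42/3600 = 61.9616667
N ⇒ keep positive
Longitude: 27′ + 37.1″ = 27.61833′; 78 + 27.61833/60 = 78.4603056
E → positive

61.961667, 78.460306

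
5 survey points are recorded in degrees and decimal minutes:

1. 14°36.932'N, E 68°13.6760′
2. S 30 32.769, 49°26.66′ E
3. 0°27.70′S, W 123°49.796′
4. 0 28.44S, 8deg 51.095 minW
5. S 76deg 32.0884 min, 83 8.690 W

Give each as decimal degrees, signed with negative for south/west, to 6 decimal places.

1. 14.615533, 68.227933
2. -30.546150, 49.444333
3. -0.461667, -123.829933
4. -0.474000, -8.851583
5. -76.534807, -83.144833

Point 1:
  Lat: 36.932′ = 0.615533°; total 14.6155333
  N → positive
  Lon: 13.676′ = 0.227933°; total 68.2279333
  E → positive
Point 2:
  Latitude: 30 + 32.769/60 = 30.5461500
  hemisphere S, so the sign is −
  Lon: 49 + 26.66/60 = 49.4443333
  E ⇒ keep positive
Point 3:
  Latitude: 0 + 27.7/60 = 0.4616667
  S → negative
  Longitude: 49.796′ = 0.829933°; total 123.8299333
  hemisphere W, so the sign is −
Point 4:
  φ: 0 + 28.44/60 = 0.4740000
  S → negative
  Lon: 51.095′ = 0.851583°; total 8.8515833
  hemisphere W, so the sign is −
Point 5:
  φ: 76 + 32.0884/60 = 76.5348067
  hemisphere S, so the sign is −
  Lon: 83 + 8.69/60 = 83.1448333
  W ⇒ negate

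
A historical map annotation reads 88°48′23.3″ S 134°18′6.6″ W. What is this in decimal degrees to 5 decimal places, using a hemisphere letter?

88.80647° S, 134.30183° W

φ: 88 + 48/60 + 23.3/3600 = 88.806472
Lon: 18′ + 6.6″ = 18.11000′; 134 + 18.11000/60 = 134.301833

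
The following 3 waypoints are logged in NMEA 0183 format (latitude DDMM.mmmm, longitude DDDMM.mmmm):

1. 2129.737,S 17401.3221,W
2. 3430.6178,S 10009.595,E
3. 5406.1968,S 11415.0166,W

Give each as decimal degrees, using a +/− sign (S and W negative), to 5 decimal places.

Point 1:
  Lat: split at 2 digits → 21° and 29.737′; 21 + 29.737/60 = 21.495617
  S → negative
  λ: degrees = first 3 digits = 174, minutes = 1.3221; 174 + 1.3221/60 = 174.022035
  W ⇒ negate
Point 2:
  Lat: split at 2 digits → 34° and 30.6178′; 34 + 30.6178/60 = 34.510297
  S → negative
  λ: degrees = first 3 digits = 100, minutes = 9.595; 100 + 9.595/60 = 100.159917
  E ⇒ keep positive
Point 3:
  φ: degrees = first 2 digits = 54, minutes = 6.1968; 54 + 6.1968/60 = 54.103280
  S ⇒ negate
  Lon: degrees = first 3 digits = 114, minutes = 15.0166; 114 + 15.0166/60 = 114.250277
  W ⇒ negate

1. -21.49562, -174.02204
2. -34.51030, 100.15992
3. -54.10328, -114.25028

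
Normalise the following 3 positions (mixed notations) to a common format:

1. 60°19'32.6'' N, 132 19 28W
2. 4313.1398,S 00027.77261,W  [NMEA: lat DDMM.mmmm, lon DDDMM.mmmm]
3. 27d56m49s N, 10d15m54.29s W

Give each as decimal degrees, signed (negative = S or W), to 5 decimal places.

1. 60.32572, -132.32444
2. -43.21900, -0.46288
3. 27.94694, -10.26508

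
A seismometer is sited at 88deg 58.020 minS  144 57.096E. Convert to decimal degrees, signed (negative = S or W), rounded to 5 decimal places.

Lat: 88 + 58.02/60 = 88.967000
S ⇒ negate
Lon: 57.096′ = 0.951600°; total 144.951600
E → positive

-88.96700, 144.95160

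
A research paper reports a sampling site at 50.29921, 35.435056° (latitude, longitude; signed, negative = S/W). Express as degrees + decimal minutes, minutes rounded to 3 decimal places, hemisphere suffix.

50° 17.953′ N, 35° 26.103′ E

Lat: fractional part 0.299210 → 17.95260 minutes
λ: 35° + 0.435056 × 60 = 35° 26.10336′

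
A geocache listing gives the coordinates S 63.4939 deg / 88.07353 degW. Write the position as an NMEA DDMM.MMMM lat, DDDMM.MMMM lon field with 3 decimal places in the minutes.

6329.634,S / 08804.412,W

φ: 63° + 0.493900 × 60 = 63° 29.63400′
λ: 88° + 0.073530 × 60 = 88° 4.41180′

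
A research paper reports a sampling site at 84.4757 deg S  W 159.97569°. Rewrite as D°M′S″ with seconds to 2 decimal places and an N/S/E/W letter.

84°28′32.52″ S, 159°58′32.48″ W

Lat: 0.475700° → 28.54200′; 0.54200 × 60 = 32.5200″
Longitude: whole degrees 159; 58.54140′ → 58′ and 32.4840″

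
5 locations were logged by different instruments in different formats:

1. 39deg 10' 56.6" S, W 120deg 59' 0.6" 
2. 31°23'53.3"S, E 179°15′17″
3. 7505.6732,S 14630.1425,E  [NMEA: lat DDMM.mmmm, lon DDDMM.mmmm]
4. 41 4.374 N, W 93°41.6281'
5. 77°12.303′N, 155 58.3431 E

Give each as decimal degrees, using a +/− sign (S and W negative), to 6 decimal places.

1. -39.182389, -120.983500
2. -31.398139, 179.254722
3. -75.094553, 146.502375
4. 41.072900, -93.693802
5. 77.205050, 155.972385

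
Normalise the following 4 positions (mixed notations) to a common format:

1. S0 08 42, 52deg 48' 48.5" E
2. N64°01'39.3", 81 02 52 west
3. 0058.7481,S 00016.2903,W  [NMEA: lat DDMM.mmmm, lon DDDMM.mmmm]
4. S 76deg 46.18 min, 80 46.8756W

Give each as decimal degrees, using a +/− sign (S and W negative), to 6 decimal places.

Point 1:
  Lat: 0 + 8/60 + 42/3600 = 0.1450000
  hemisphere S, so the sign is −
  λ: 52° + 48/60 + 48.5/3600 = 52 + 0.800000 + 0.013472 = 52.8134722
  E ⇒ keep positive
Point 2:
  φ: 64° + 1/60 + 39.3/3600 = 64 + 0.016667 + 0.010917 = 64.0275833
  N → positive
  Lon: 81 + 2/60 + 52/3600 = 81.0477778
  W → negative
Point 3:
  Latitude: split at 2 digits → 00° and 58.7481′; 0 + 58.7481/60 = 0.9791350
  hemisphere S, so the sign is −
  Longitude: split at 3 digits → 000° and 16.2903′; 0 + 16.2903/60 = 0.2715050
  W ⇒ negate
Point 4:
  Lat: 46.18′ = 0.769667°; total 76.7696667
  S ⇒ negate
  Longitude: 80 + 46.8756/60 = 80.7812600
  W ⇒ negate

1. -0.145000, 52.813472
2. 64.027583, -81.047778
3. -0.979135, -0.271505
4. -76.769667, -80.781260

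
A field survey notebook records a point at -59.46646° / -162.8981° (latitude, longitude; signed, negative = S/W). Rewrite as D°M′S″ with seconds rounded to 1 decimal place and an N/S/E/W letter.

59°27′59.3″ S, 162°53′53.2″ W

Latitude is negative → S; |value| = 59.466460
Lat: whole degrees 59; 27.98760′ → 27′ and 59.256″
Longitude is negative → W; |value| = 162.898100
λ: whole degrees 162; 53.88600′ → 53′ and 53.160″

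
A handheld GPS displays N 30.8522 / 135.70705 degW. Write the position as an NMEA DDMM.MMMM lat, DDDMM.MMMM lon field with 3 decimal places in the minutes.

φ: 30° + 0.852200 × 60 = 30° 51.13200′
Longitude: fractional part 0.707050 → 42.42300 minutes

3051.132,N / 13542.423,W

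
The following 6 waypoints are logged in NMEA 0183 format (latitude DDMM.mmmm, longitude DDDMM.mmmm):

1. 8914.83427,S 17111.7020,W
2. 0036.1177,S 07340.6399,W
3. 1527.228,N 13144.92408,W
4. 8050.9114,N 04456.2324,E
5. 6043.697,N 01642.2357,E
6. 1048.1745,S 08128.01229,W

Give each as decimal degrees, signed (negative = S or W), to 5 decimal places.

Point 1:
  Lat: degrees = first 2 digits = 89, minutes = 14.83427; 89 + 14.83427/60 = 89.247238
  hemisphere S, so the sign is −
  Longitude: split at 3 digits → 171° and 11.702′; 171 + 11.702/60 = 171.195033
  W ⇒ negate
Point 2:
  Latitude: split at 2 digits → 00° and 36.1177′; 0 + 36.1177/60 = 0.601962
  hemisphere S, so the sign is −
  λ: split at 3 digits → 073° and 40.6399′; 73 + 40.6399/60 = 73.677332
  W → negative
Point 3:
  Latitude: split at 2 digits → 15° and 27.228′; 15 + 27.228/60 = 15.453800
  N → positive
  Longitude: split at 3 digits → 131° and 44.92408′; 131 + 44.92408/60 = 131.748735
  hemisphere W, so the sign is −
Point 4:
  Latitude: degrees = first 2 digits = 80, minutes = 50.9114; 80 + 50.9114/60 = 80.848523
  N ⇒ keep positive
  λ: split at 3 digits → 044° and 56.2324′; 44 + 56.2324/60 = 44.937207
  E ⇒ keep positive
Point 5:
  Lat: degrees = first 2 digits = 60, minutes = 43.697; 60 + 43.697/60 = 60.728283
  N → positive
  Longitude: degrees = first 3 digits = 16, minutes = 42.2357; 16 + 42.2357/60 = 16.703928
  E → positive
Point 6:
  Latitude: split at 2 digits → 10° and 48.1745′; 10 + 48.1745/60 = 10.802908
  S → negative
  Longitude: split at 3 digits → 081° and 28.01229′; 81 + 28.01229/60 = 81.466872
  hemisphere W, so the sign is −

1. -89.24724, -171.19503
2. -0.60196, -73.67733
3. 15.45380, -131.74873
4. 80.84852, 44.93721
5. 60.72828, 16.70393
6. -10.80291, -81.46687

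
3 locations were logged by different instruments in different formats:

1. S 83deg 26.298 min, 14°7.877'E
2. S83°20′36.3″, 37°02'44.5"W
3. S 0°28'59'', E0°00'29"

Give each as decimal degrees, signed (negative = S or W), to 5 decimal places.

1. -83.43830, 14.13128
2. -83.34342, -37.04569
3. -0.48306, 0.00806

Point 1:
  Latitude: 26.298′ = 0.438300°; total 83.438300
  S ⇒ negate
  Lon: 7.877′ = 0.131283°; total 14.131283
  E ⇒ keep positive
Point 2:
  Latitude: 83 + 20/60 + 36.3/3600 = 83.343417
  S ⇒ negate
  Lon: 37 + 2/60 + 44.5/3600 = 37.045694
  hemisphere W, so the sign is −
Point 3:
  Latitude: 28′ + 59″ = 28.98333′; 0 + 28.98333/60 = 0.483056
  S ⇒ negate
  Longitude: 0 + 0/60 + 29/3600 = 0.008056
  E ⇒ keep positive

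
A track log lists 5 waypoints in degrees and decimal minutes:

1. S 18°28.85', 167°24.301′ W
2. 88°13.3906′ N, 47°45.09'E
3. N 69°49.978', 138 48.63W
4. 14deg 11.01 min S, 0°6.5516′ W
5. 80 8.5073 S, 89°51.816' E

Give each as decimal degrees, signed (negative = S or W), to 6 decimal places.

1. -18.480833, -167.405017
2. 88.223177, 47.751500
3. 69.832967, -138.810500
4. -14.183500, -0.109193
5. -80.141788, 89.863600

Point 1:
  Latitude: 18 + 28.85/60 = 18.4808333
  S → negative
  Lon: 167 + 24.301/60 = 167.4050167
  hemisphere W, so the sign is −
Point 2:
  Lat: 88 + 13.3906/60 = 88.2231767
  N → positive
  Lon: 47 + 45.09/60 = 47.7515000
  E → positive
Point 3:
  φ: 49.978′ = 0.832967°; total 69.8329667
  N → positive
  Lon: 48.63′ = 0.810500°; total 138.8105000
  W → negative
Point 4:
  φ: 11.01′ = 0.183500°; total 14.1835000
  S → negative
  λ: 6.5516′ = 0.109193°; total 0.1091933
  hemisphere W, so the sign is −
Point 5:
  φ: 8.5073′ = 0.141788°; total 80.1417883
  S ⇒ negate
  λ: 51.816′ = 0.863600°; total 89.8636000
  E ⇒ keep positive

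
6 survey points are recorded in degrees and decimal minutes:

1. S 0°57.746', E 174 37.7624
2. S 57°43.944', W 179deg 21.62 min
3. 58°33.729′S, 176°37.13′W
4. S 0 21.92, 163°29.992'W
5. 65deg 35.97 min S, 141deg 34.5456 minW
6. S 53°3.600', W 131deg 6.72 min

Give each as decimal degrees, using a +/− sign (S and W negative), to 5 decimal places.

1. -0.96243, 174.62937
2. -57.73240, -179.36033
3. -58.56215, -176.61883
4. -0.36533, -163.49987
5. -65.59950, -141.57576
6. -53.06000, -131.11200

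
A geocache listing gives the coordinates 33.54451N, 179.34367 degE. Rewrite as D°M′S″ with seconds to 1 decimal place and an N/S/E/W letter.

Lat: 0.544510° → 32.67060′; 0.67060 × 60 = 40.236″
Longitude: 0.343670 × 60 = 20.62020′ → 20′, remainder × 60 = 37.212″

33°32′40.2″ N, 179°20′37.2″ E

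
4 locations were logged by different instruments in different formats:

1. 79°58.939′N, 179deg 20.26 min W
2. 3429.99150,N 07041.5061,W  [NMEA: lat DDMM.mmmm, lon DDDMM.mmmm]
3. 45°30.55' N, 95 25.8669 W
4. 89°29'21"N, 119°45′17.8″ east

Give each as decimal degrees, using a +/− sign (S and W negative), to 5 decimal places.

Point 1:
  φ: 58.939′ = 0.982317°; total 79.982317
  N → positive
  λ: 20.26′ = 0.337667°; total 179.337667
  W ⇒ negate
Point 2:
  Latitude: degrees = first 2 digits = 34, minutes = 29.9915; 34 + 29.9915/60 = 34.499858
  N → positive
  λ: split at 3 digits → 070° and 41.5061′; 70 + 41.5061/60 = 70.691768
  hemisphere W, so the sign is −
Point 3:
  Lat: 45 + 30.55/60 = 45.509167
  N ⇒ keep positive
  Lon: 95 + 25.8669/60 = 95.431115
  W ⇒ negate
Point 4:
  Latitude: 89° + 29/60 + 21/3600 = 89 + 0.483333 + 0.005833 = 89.489167
  N ⇒ keep positive
  Longitude: 45′ + 17.8″ = 45.29667′; 119 + 45.29667/60 = 119.754944
  E → positive

1. 79.98232, -179.33767
2. 34.49986, -70.69177
3. 45.50917, -95.43112
4. 89.48917, 119.75494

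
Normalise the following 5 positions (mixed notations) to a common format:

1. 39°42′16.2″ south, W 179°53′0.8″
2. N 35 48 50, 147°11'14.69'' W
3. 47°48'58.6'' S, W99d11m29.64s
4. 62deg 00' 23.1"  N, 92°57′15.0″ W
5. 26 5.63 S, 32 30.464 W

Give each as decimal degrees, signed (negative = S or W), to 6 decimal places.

Point 1:
  Lat: 39° + 42/60 + 16.2/3600 = 39 + 0.700000 + 0.004500 = 39.7045000
  S → negative
  λ: 53′ + 0.8″ = 53.01333′; 179 + 53.01333/60 = 179.8835556
  W → negative
Point 2:
  Latitude: 35 + 48/60 + 50/3600 = 35.8138889
  N ⇒ keep positive
  λ: 11′ + 14.69″ = 11.24483′; 147 + 11.24483/60 = 147.1874139
  W ⇒ negate
Point 3:
  φ: 47° + 48/60 + 58.6/3600 = 47 + 0.800000 + 0.016278 = 47.8162778
  hemisphere S, so the sign is −
  λ: 99 + 11/60 + 29.64/3600 = 99.1915667
  W ⇒ negate
Point 4:
  φ: 0′ + 23.1″ = 0.38500′; 62 + 0.38500/60 = 62.0064167
  N → positive
  λ: 57′ + 15″ = 57.25000′; 92 + 57.25000/60 = 92.9541667
  hemisphere W, so the sign is −
Point 5:
  Latitude: 5.63′ = 0.093833°; total 26.0938333
  hemisphere S, so the sign is −
  Longitude: 30.464′ = 0.507733°; total 32.5077333
  hemisphere W, so the sign is −

1. -39.704500, -179.883556
2. 35.813889, -147.187414
3. -47.816278, -99.191567
4. 62.006417, -92.954167
5. -26.093833, -32.507733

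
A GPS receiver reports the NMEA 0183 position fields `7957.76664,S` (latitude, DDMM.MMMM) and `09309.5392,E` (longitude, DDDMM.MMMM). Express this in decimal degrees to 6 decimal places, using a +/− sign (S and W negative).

Latitude: degrees = first 2 digits = 79, minutes = 57.76664; 79 + 57.76664/60 = 79.9627773
S ⇒ negate
λ: split at 3 digits → 093° and 9.5392′; 93 + 9.5392/60 = 93.1589867
E ⇒ keep positive

-79.962777, 93.158987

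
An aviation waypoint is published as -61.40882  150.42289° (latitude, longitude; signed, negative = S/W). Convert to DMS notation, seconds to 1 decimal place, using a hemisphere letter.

61°24′31.8″ S, 150°25′22.4″ E

Latitude is negative → S; |value| = 61.408820
Lat: 0.408820 × 60 = 24.52920′ → 24′, remainder × 60 = 31.752″
Lon: 0.422890° → 25.37340′; 0.37340 × 60 = 22.404″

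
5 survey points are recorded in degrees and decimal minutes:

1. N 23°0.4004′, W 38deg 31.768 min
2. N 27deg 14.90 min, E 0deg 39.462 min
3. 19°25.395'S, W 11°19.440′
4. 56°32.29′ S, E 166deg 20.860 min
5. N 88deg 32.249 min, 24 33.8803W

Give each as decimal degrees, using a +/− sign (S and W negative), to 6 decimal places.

Point 1:
  φ: 0.4004′ = 0.006673°; total 23.0066733
  N → positive
  Longitude: 31.768′ = 0.529467°; total 38.5294667
  hemisphere W, so the sign is −
Point 2:
  φ: 14.9′ = 0.248333°; total 27.2483333
  N → positive
  λ: 0 + 39.462/60 = 0.6577000
  E → positive
Point 3:
  Latitude: 19 + 25.395/60 = 19.4232500
  hemisphere S, so the sign is −
  Lon: 19.44′ = 0.324000°; total 11.3240000
  W → negative
Point 4:
  Lat: 32.29′ = 0.538167°; total 56.5381667
  S ⇒ negate
  λ: 166 + 20.86/60 = 166.3476667
  E ⇒ keep positive
Point 5:
  Latitude: 88 + 32.249/60 = 88.5374833
  N → positive
  Lon: 24 + 33.8803/60 = 24.5646717
  hemisphere W, so the sign is −

1. 23.006673, -38.529467
2. 27.248333, 0.657700
3. -19.423250, -11.324000
4. -56.538167, 166.347667
5. 88.537483, -24.564672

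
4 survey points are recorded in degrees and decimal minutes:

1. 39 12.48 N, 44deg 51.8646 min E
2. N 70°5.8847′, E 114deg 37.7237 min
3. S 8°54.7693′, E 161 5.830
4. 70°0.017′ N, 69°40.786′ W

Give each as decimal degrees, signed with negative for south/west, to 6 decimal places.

1. 39.208000, 44.864410
2. 70.098078, 114.628728
3. -8.912822, 161.097167
4. 70.000283, -69.679767

Point 1:
  Lat: 12.48′ = 0.208000°; total 39.2080000
  N → positive
  λ: 51.8646′ = 0.864410°; total 44.8644100
  E ⇒ keep positive
Point 2:
  Latitude: 70 + 5.8847/60 = 70.0980783
  N → positive
  Longitude: 114 + 37.7237/60 = 114.6287283
  E ⇒ keep positive
Point 3:
  φ: 8 + 54.7693/60 = 8.9128217
  S ⇒ negate
  Lon: 161 + 5.83/60 = 161.0971667
  E ⇒ keep positive
Point 4:
  Lat: 0.017′ = 0.000283°; total 70.0002833
  N ⇒ keep positive
  Lon: 69 + 40.786/60 = 69.6797667
  W → negative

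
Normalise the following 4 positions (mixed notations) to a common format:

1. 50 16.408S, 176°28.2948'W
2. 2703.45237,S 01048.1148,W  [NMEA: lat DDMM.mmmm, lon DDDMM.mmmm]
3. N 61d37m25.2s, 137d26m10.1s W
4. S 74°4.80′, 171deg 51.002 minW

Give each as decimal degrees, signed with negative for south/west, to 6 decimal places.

Point 1:
  φ: 50 + 16.408/60 = 50.2734667
  S ⇒ negate
  Longitude: 28.2948′ = 0.471580°; total 176.4715800
  W ⇒ negate
Point 2:
  Latitude: split at 2 digits → 27° and 3.45237′; 27 + 3.45237/60 = 27.0575395
  S → negative
  Longitude: split at 3 digits → 010° and 48.1148′; 10 + 48.1148/60 = 10.8019133
  hemisphere W, so the sign is −
Point 3:
  Lat: 61 + 37/60 + 25.2/3600 = 61.6236667
  N → positive
  λ: 137 + 26/60 + 10.1/3600 = 137.4361389
  hemisphere W, so the sign is −
Point 4:
  Latitude: 74 + 4.8/60 = 74.0800000
  hemisphere S, so the sign is −
  Lon: 171 + 51.002/60 = 171.8500333
  W → negative

1. -50.273467, -176.471580
2. -27.057540, -10.801913
3. 61.623667, -137.436139
4. -74.080000, -171.850033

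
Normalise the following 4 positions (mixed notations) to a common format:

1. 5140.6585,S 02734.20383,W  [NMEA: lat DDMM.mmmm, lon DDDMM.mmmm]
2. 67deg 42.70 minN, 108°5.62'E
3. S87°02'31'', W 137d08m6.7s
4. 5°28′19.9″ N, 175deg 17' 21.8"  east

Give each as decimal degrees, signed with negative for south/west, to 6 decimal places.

1. -51.677642, -27.570064
2. 67.711667, 108.093667
3. -87.041944, -137.135194
4. 5.472194, 175.289389

Point 1:
  Latitude: degrees = first 2 digits = 51, minutes = 40.6585; 51 + 40.6585/60 = 51.6776417
  S → negative
  Lon: split at 3 digits → 027° and 34.20383′; 27 + 34.20383/60 = 27.5700638
  hemisphere W, so the sign is −
Point 2:
  Latitude: 67 + 42.7/60 = 67.7116667
  N → positive
  Longitude: 5.62′ = 0.093667°; total 108.0936667
  E ⇒ keep positive
Point 3:
  Latitude: 87° + 2/60 + 31/3600 = 87 + 0.033333 + 0.008611 = 87.0419444
  S ⇒ negate
  Longitude: 137° + 8/60 + 6.7/3600 = 137 + 0.133333 + 0.001861 = 137.1351944
  W ⇒ negate
Point 4:
  Lat: 28′ + 19.9″ = 28.33167′; 5 + 28.33167/60 = 5.4721944
  N ⇒ keep positive
  Longitude: 175° + 17/60 + 21.8/3600 = 175 + 0.283333 + 0.006056 = 175.2893889
  E → positive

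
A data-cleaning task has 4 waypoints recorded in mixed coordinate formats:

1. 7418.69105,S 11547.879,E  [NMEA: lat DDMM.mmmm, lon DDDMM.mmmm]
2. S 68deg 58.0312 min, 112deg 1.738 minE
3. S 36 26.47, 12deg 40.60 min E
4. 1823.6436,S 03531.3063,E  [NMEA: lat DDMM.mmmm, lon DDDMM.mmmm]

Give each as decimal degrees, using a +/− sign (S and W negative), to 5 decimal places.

Point 1:
  Latitude: degrees = first 2 digits = 74, minutes = 18.69105; 74 + 18.69105/60 = 74.311518
  S → negative
  Longitude: split at 3 digits → 115° and 47.879′; 115 + 47.879/60 = 115.797983
  E ⇒ keep positive
Point 2:
  Lat: 68 + 58.0312/60 = 68.967187
  S ⇒ negate
  Longitude: 112 + 1.738/60 = 112.028967
  E ⇒ keep positive
Point 3:
  φ: 36 + 26.47/60 = 36.441167
  hemisphere S, so the sign is −
  λ: 40.6′ = 0.676667°; total 12.676667
  E ⇒ keep positive
Point 4:
  Latitude: split at 2 digits → 18° and 23.6436′; 18 + 23.6436/60 = 18.394060
  S → negative
  Longitude: degrees = first 3 digits = 35, minutes = 31.3063; 35 + 31.3063/60 = 35.521772
  E ⇒ keep positive

1. -74.31152, 115.79798
2. -68.96719, 112.02897
3. -36.44117, 12.67667
4. -18.39406, 35.52177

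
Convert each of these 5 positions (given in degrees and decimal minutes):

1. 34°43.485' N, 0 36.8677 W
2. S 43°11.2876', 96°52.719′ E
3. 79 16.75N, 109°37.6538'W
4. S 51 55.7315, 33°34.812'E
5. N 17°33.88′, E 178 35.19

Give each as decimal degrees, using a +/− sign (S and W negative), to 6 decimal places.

1. 34.724750, -0.614462
2. -43.188127, 96.878650
3. 79.279167, -109.627563
4. -51.928858, 33.580200
5. 17.564667, 178.586500

Point 1:
  φ: 43.485′ = 0.724750°; total 34.7247500
  N ⇒ keep positive
  Longitude: 0 + 36.8677/60 = 0.6144617
  hemisphere W, so the sign is −
Point 2:
  Lat: 11.2876′ = 0.188127°; total 43.1881267
  hemisphere S, so the sign is −
  λ: 52.719′ = 0.878650°; total 96.8786500
  E → positive
Point 3:
  Latitude: 16.75′ = 0.279167°; total 79.2791667
  N → positive
  λ: 37.6538′ = 0.627563°; total 109.6275633
  W ⇒ negate
Point 4:
  Latitude: 55.7315′ = 0.928858°; total 51.9288583
  S ⇒ negate
  Lon: 34.812′ = 0.580200°; total 33.5802000
  E ⇒ keep positive
Point 5:
  Latitude: 17 + 33.88/60 = 17.5646667
  N → positive
  Lon: 178 + 35.19/60 = 178.5865000
  E ⇒ keep positive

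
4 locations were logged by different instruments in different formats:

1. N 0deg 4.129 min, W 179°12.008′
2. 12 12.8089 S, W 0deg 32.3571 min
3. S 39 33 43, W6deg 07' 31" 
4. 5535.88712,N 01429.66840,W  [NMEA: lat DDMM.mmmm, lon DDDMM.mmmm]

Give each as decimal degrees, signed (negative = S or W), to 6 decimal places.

1. 0.068817, -179.200133
2. -12.213482, -0.539285
3. -39.561944, -6.125278
4. 55.598119, -14.494473

Point 1:
  φ: 4.129′ = 0.068817°; total 0.0688167
  N ⇒ keep positive
  Lon: 12.008′ = 0.200133°; total 179.2001333
  W ⇒ negate
Point 2:
  φ: 12.8089′ = 0.213482°; total 12.2134817
  hemisphere S, so the sign is −
  Longitude: 0 + 32.3571/60 = 0.5392850
  hemisphere W, so the sign is −
Point 3:
  φ: 33′ + 43″ = 33.71667′; 39 + 33.71667/60 = 39.5619444
  hemisphere S, so the sign is −
  λ: 7′ + 31″ = 7.51667′; 6 + 7.51667/60 = 6.1252778
  W → negative
Point 4:
  φ: split at 2 digits → 55° and 35.88712′; 55 + 35.88712/60 = 55.5981187
  N ⇒ keep positive
  Lon: split at 3 digits → 014° and 29.6684′; 14 + 29.6684/60 = 14.4944733
  W → negative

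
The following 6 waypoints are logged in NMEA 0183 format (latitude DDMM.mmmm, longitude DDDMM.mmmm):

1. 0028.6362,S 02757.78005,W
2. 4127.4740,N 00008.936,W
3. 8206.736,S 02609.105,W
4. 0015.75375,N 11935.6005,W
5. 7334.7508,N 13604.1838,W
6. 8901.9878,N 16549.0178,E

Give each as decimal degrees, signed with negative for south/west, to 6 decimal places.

Point 1:
  φ: degrees = first 2 digits = 0, minutes = 28.6362; 0 + 28.6362/60 = 0.4772700
  S ⇒ negate
  λ: degrees = first 3 digits = 27, minutes = 57.78005; 27 + 57.78005/60 = 27.9630008
  W → negative
Point 2:
  Lat: split at 2 digits → 41° and 27.474′; 41 + 27.474/60 = 41.4579000
  N → positive
  λ: split at 3 digits → 000° and 8.936′; 0 + 8.936/60 = 0.1489333
  W → negative
Point 3:
  φ: degrees = first 2 digits = 82, minutes = 6.736; 82 + 6.736/60 = 82.1122667
  hemisphere S, so the sign is −
  λ: split at 3 digits → 026° and 9.105′; 26 + 9.105/60 = 26.1517500
  W → negative
Point 4:
  Lat: split at 2 digits → 00° and 15.75375′; 0 + 15.75375/60 = 0.2625625
  N → positive
  λ: split at 3 digits → 119° and 35.6005′; 119 + 35.6005/60 = 119.5933417
  W → negative
Point 5:
  Latitude: degrees = first 2 digits = 73, minutes = 34.7508; 73 + 34.7508/60 = 73.5791800
  N → positive
  λ: split at 3 digits → 136° and 4.1838′; 136 + 4.1838/60 = 136.0697300
  W → negative
Point 6:
  Latitude: split at 2 digits → 89° and 1.9878′; 89 + 1.9878/60 = 89.0331300
  N → positive
  Longitude: degrees = first 3 digits = 165, minutes = 49.0178; 165 + 49.0178/60 = 165.8169633
  E ⇒ keep positive

1. -0.477270, -27.963001
2. 41.457900, -0.148933
3. -82.112267, -26.151750
4. 0.262563, -119.593342
5. 73.579180, -136.069730
6. 89.033130, 165.816963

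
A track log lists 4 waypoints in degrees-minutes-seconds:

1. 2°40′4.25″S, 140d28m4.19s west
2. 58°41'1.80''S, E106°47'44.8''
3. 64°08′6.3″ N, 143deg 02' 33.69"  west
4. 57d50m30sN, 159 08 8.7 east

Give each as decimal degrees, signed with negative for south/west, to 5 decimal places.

1. -2.66785, -140.46783
2. -58.68383, 106.79578
3. 64.13508, -143.04269
4. 57.84167, 159.13575

Point 1:
  Latitude: 2 + 40/60 + 4.25/3600 = 2.667847
  hemisphere S, so the sign is −
  Longitude: 140 + 28/60 + 4.19/3600 = 140.467831
  W ⇒ negate
Point 2:
  φ: 41′ + 1.8″ = 41.03000′; 58 + 41.03000/60 = 58.683833
  S → negative
  Lon: 47′ + 44.8″ = 47.74667′; 106 + 47.74667/60 = 106.795778
  E → positive
Point 3:
  φ: 8′ + 6.3″ = 8.10500′; 64 + 8.10500/60 = 64.135083
  N ⇒ keep positive
  Lon: 143° + 2/60 + 33.69/3600 = 143 + 0.033333 + 0.009358 = 143.042692
  hemisphere W, so the sign is −
Point 4:
  Lat: 57° + 50/60 + 30/3600 = 57 + 0.833333 + 0.008333 = 57.841667
  N ⇒ keep positive
  Lon: 159° + 8/60 + 8.7/3600 = 159 + 0.133333 + 0.002417 = 159.135750
  E ⇒ keep positive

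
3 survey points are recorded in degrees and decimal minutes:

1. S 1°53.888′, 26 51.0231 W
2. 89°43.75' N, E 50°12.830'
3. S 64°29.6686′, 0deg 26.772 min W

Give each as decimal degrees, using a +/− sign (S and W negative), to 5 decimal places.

Point 1:
  Latitude: 1 + 53.888/60 = 1.898133
  hemisphere S, so the sign is −
  Longitude: 51.0231′ = 0.850385°; total 26.850385
  W ⇒ negate
Point 2:
  Lat: 43.75′ = 0.729167°; total 89.729167
  N → positive
  Lon: 50 + 12.83/60 = 50.213833
  E ⇒ keep positive
Point 3:
  Lat: 64 + 29.6686/60 = 64.494477
  hemisphere S, so the sign is −
  Longitude: 0 + 26.772/60 = 0.446200
  hemisphere W, so the sign is −

1. -1.89813, -26.85039
2. 89.72917, 50.21383
3. -64.49448, -0.44620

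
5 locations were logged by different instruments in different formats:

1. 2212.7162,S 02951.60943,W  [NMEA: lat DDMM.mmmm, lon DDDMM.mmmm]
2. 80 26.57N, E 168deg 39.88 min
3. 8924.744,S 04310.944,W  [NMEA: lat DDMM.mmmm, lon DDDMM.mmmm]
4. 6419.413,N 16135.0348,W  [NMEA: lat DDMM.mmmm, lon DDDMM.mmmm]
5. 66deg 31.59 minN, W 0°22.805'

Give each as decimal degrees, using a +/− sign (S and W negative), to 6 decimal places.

1. -22.211937, -29.860157
2. 80.442833, 168.664667
3. -89.412400, -43.182400
4. 64.323550, -161.583913
5. 66.526500, -0.380083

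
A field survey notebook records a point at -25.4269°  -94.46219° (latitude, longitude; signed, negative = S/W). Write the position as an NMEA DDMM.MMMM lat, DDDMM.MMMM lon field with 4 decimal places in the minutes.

2525.6140,S / 09427.7314,W

Latitude is negative → S; |value| = 25.426900
φ: 25° + 0.426900 × 60 = 25° 25.614000′
Longitude is negative → W; |value| = 94.462190
λ: fractional part 0.462190 → 27.731400 minutes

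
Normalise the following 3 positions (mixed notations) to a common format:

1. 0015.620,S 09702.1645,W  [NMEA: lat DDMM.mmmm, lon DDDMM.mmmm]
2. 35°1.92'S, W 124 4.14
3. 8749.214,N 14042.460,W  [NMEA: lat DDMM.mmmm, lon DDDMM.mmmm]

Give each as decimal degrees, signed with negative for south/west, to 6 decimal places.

1. -0.260333, -97.036075
2. -35.032000, -124.069000
3. 87.820233, -140.707667

Point 1:
  Latitude: degrees = first 2 digits = 0, minutes = 15.62; 0 + 15.62/60 = 0.2603333
  hemisphere S, so the sign is −
  Lon: split at 3 digits → 097° and 2.1645′; 97 + 2.1645/60 = 97.0360750
  W → negative
Point 2:
  Lat: 35 + 1.92/60 = 35.0320000
  S ⇒ negate
  Lon: 124 + 4.14/60 = 124.0690000
  W ⇒ negate
Point 3:
  φ: split at 2 digits → 87° and 49.214′; 87 + 49.214/60 = 87.8202333
  N ⇒ keep positive
  λ: degrees = first 3 digits = 140, minutes = 42.46; 140 + 42.46/60 = 140.7076667
  hemisphere W, so the sign is −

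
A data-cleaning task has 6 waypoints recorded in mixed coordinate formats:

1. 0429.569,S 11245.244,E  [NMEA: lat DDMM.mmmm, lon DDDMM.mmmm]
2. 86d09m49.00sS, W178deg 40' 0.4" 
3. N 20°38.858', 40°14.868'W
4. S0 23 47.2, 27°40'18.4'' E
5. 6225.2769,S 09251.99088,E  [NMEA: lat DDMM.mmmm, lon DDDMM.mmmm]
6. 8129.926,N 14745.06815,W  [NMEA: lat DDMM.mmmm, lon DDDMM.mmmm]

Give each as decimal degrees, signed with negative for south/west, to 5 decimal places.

1. -4.49282, 112.75407
2. -86.16361, -178.66678
3. 20.64763, -40.24780
4. -0.39644, 27.67178
5. -62.42128, 92.86651
6. 81.49877, -147.75114

Point 1:
  Lat: split at 2 digits → 04° and 29.569′; 4 + 29.569/60 = 4.492817
  S ⇒ negate
  λ: degrees = first 3 digits = 112, minutes = 45.244; 112 + 45.244/60 = 112.754067
  E ⇒ keep positive
Point 2:
  φ: 9′ + 49″ = 9.81667′; 86 + 9.81667/60 = 86.163611
  hemisphere S, so the sign is −
  Lon: 40′ + 0.4″ = 40.00667′; 178 + 40.00667/60 = 178.666778
  W ⇒ negate
Point 3:
  Latitude: 38.858′ = 0.647633°; total 20.647633
  N ⇒ keep positive
  Longitude: 14.868′ = 0.247800°; total 40.247800
  hemisphere W, so the sign is −
Point 4:
  Latitude: 0 + 23/60 + 47.2/3600 = 0.396444
  S → negative
  Lon: 27 + 40/60 + 18.4/3600 = 27.671778
  E → positive
Point 5:
  φ: split at 2 digits → 62° and 25.2769′; 62 + 25.2769/60 = 62.421282
  S ⇒ negate
  Lon: degrees = first 3 digits = 92, minutes = 51.99088; 92 + 51.99088/60 = 92.866515
  E ⇒ keep positive
Point 6:
  φ: degrees = first 2 digits = 81, minutes = 29.926; 81 + 29.926/60 = 81.498767
  N ⇒ keep positive
  Longitude: split at 3 digits → 147° and 45.06815′; 147 + 45.06815/60 = 147.751136
  W ⇒ negate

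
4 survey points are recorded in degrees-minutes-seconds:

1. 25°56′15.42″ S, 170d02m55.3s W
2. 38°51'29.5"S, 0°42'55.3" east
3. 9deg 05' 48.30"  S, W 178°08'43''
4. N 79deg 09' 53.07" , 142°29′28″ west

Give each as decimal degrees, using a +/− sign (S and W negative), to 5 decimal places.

Point 1:
  Lat: 25° + 56/60 + 15.42/3600 = 25 + 0.933333 + 0.004283 = 25.937617
  S ⇒ negate
  Lon: 2′ + 55.3″ = 2.92167′; 170 + 2.92167/60 = 170.048694
  W → negative
Point 2:
  Lat: 51′ + 29.5″ = 51.49167′; 38 + 51.49167/60 = 38.858194
  hemisphere S, so the sign is −
  Longitude: 42′ + 55.3″ = 42.92167′; 0 + 42.92167/60 = 0.715361
  E ⇒ keep positive
Point 3:
  Lat: 9° + 5/60 + 48.3/3600 = 9 + 0.083333 + 0.013417 = 9.096750
  S ⇒ negate
  Longitude: 178 + 8/60 + 43/3600 = 178.145278
  W ⇒ negate
Point 4:
  Lat: 79 + 9/60 + 53.07/3600 = 79.164742
  N → positive
  Lon: 142° + 29/60 + 28/3600 = 142 + 0.483333 + 0.007778 = 142.491111
  W ⇒ negate

1. -25.93762, -170.04869
2. -38.85819, 0.71536
3. -9.09675, -178.14528
4. 79.16474, -142.49111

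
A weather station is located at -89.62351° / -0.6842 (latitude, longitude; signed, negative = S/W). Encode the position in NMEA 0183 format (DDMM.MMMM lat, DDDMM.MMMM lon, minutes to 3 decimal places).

Latitude is negative → S; |value| = 89.623510
Lat: minutes = (89.623510 − 89) × 60 = 37.41060
Longitude is negative → W; |value| = 0.684200
Lon: minutes = (0.684200 − 0) × 60 = 41.05200

8937.411,S / 00041.052,W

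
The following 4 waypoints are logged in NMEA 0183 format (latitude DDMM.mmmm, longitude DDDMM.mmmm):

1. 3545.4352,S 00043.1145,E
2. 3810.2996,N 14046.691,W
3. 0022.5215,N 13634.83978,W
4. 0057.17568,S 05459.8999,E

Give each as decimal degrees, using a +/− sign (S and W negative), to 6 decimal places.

Point 1:
  φ: split at 2 digits → 35° and 45.4352′; 35 + 45.4352/60 = 35.7572533
  hemisphere S, so the sign is −
  Longitude: degrees = first 3 digits = 0, minutes = 43.1145; 0 + 43.1145/60 = 0.7185750
  E ⇒ keep positive
Point 2:
  Latitude: degrees = first 2 digits = 38, minutes = 10.2996; 38 + 10.2996/60 = 38.1716600
  N ⇒ keep positive
  Lon: degrees = first 3 digits = 140, minutes = 46.691; 140 + 46.691/60 = 140.7781833
  W ⇒ negate
Point 3:
  φ: split at 2 digits → 00° and 22.5215′; 0 + 22.5215/60 = 0.3753583
  N ⇒ keep positive
  Lon: degrees = first 3 digits = 136, minutes = 34.83978; 136 + 34.83978/60 = 136.5806630
  hemisphere W, so the sign is −
Point 4:
  Lat: degrees = first 2 digits = 0, minutes = 57.17568; 0 + 57.17568/60 = 0.9529280
  S ⇒ negate
  λ: split at 3 digits → 054° and 59.8999′; 54 + 59.8999/60 = 54.9983317
  E → positive

1. -35.757253, 0.718575
2. 38.171660, -140.778183
3. 0.375358, -136.580663
4. -0.952928, 54.998332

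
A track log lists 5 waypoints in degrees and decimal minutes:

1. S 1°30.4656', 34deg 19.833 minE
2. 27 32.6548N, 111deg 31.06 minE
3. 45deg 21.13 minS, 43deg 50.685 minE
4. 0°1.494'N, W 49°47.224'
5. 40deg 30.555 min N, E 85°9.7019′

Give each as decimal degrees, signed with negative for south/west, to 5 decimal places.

1. -1.50776, 34.33055
2. 27.54425, 111.51767
3. -45.35217, 43.84475
4. 0.02490, -49.78707
5. 40.50925, 85.16170

Point 1:
  Latitude: 30.4656′ = 0.507760°; total 1.507760
  S ⇒ negate
  λ: 19.833′ = 0.330550°; total 34.330550
  E → positive
Point 2:
  Latitude: 32.6548′ = 0.544247°; total 27.544247
  N → positive
  Longitude: 111 + 31.06/60 = 111.517667
  E → positive
Point 3:
  φ: 21.13′ = 0.352167°; total 45.352167
  S ⇒ negate
  Lon: 43 + 50.685/60 = 43.844750
  E ⇒ keep positive
Point 4:
  φ: 0 + 1.494/60 = 0.024900
  N ⇒ keep positive
  Longitude: 47.224′ = 0.787067°; total 49.787067
  W ⇒ negate
Point 5:
  φ: 30.555′ = 0.509250°; total 40.509250
  N ⇒ keep positive
  λ: 85 + 9.7019/60 = 85.161698
  E → positive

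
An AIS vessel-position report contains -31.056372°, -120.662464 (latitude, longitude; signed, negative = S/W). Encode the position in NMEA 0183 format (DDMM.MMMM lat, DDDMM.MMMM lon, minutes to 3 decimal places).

Latitude is negative → S; |value| = 31.056372
φ: 31° + 0.056372 × 60 = 31° 3.38232′
Longitude is negative → W; |value| = 120.662464
Lon: fractional part 0.662464 → 39.74784 minutes

3103.382,S / 12039.748,W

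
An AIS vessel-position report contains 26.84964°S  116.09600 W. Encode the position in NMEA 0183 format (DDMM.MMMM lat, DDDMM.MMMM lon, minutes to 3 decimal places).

2650.978,S / 11605.760,W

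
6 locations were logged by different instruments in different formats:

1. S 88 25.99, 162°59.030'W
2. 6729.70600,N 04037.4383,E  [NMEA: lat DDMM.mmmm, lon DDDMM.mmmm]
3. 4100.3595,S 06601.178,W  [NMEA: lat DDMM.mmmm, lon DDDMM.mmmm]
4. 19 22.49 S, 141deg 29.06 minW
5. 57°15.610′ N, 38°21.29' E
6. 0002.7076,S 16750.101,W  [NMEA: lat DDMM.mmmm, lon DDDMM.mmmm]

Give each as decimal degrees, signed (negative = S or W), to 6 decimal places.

Point 1:
  Lat: 88 + 25.99/60 = 88.4331667
  hemisphere S, so the sign is −
  Lon: 59.03′ = 0.983833°; total 162.9838333
  hemisphere W, so the sign is −
Point 2:
  Latitude: split at 2 digits → 67° and 29.706′; 67 + 29.706/60 = 67.4951000
  N → positive
  λ: split at 3 digits → 040° and 37.4383′; 40 + 37.4383/60 = 40.6239717
  E → positive
Point 3:
  Latitude: degrees = first 2 digits = 41, minutes = 0.3595; 41 + 0.3595/60 = 41.0059917
  hemisphere S, so the sign is −
  Lon: split at 3 digits → 066° and 1.178′; 66 + 1.178/60 = 66.0196333
  W ⇒ negate
Point 4:
  φ: 19 + 22.49/60 = 19.3748333
  S ⇒ negate
  Longitude: 141 + 29.06/60 = 141.4843333
  W → negative
Point 5:
  φ: 57 + 15.61/60 = 57.2601667
  N → positive
  Longitude: 21.29′ = 0.354833°; total 38.3548333
  E ⇒ keep positive
Point 6:
  Lat: degrees = first 2 digits = 0, minutes = 2.7076; 0 + 2.7076/60 = 0.0451267
  hemisphere S, so the sign is −
  Lon: degrees = first 3 digits = 167, minutes = 50.101; 167 + 50.101/60 = 167.8350167
  W ⇒ negate

1. -88.433167, -162.983833
2. 67.495100, 40.623972
3. -41.005992, -66.019633
4. -19.374833, -141.484333
5. 57.260167, 38.354833
6. -0.045127, -167.835017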